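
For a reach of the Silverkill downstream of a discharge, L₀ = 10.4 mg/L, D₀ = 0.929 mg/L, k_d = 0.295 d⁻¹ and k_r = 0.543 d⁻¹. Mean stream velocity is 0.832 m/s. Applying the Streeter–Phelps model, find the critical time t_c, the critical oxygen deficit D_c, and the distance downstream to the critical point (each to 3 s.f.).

At the critical point dD/dt = 0, so k_d L₀ e^(−k_d t) = k_r D. Substituting D(t) from the Streeter–Phelps equation and solving for t gives
t_c = ln[(k_r/k_d)(1 − D₀(k_r−k_d)/(k_d L₀))] / (k_r−k_d).
Here k_r−k_d = 0.2480 d⁻¹ and 1 − D₀(k_r−k_d)/(k_d L₀) = 1 − 0.929×0.2480/(0.295×10.4) = 0.9249, so
t_c = ln(1.841 × 0.9249) / 0.2480 = 0.5321 / 0.2480 = 2.145 d.
D_c = (k_d/k_r) L₀ e^(−k_d t_c) = (0.295/0.543) × 10.4 × e^(−0.295×2.145) = 0.5433 × 10.4 × 0.5310 = 3.000 mg/L.
x_c = v t_c = 0.832 m/s × 2.145 d × 86400 s/d = 154200 m ≈ 154 km.

t_c ≈ 2.15 d; D_c ≈ 3.00 mg/L; x_c ≈ 154 km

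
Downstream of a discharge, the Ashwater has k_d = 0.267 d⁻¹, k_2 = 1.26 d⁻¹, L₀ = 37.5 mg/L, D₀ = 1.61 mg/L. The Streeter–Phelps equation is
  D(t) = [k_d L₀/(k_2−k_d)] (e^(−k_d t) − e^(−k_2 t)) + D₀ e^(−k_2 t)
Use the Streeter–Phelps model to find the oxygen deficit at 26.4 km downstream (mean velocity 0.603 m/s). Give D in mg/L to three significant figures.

D ≈ 4.33 mg/L

Travel time t = x/v = 26.4 km / (0.603 m/s) = 26400 m / 0.603 m/s = 43780 s = 0.5067 d.
k_d L₀/(k_2−k_d) = 0.267×37.5/(1.26−0.267) = 10.01/0.9930 = 10.08 mg/L.
e^(−k_d t) = e^(−0.267×0.5067) = 0.8735; e^(−k_2 t) = e^(−1.26×0.5067) = 0.5281.
D = 10.08 × (0.8735 − 0.5281) + 1.61 × 0.5281 = 3.482 + 0.8502 = 4.333 mg/L.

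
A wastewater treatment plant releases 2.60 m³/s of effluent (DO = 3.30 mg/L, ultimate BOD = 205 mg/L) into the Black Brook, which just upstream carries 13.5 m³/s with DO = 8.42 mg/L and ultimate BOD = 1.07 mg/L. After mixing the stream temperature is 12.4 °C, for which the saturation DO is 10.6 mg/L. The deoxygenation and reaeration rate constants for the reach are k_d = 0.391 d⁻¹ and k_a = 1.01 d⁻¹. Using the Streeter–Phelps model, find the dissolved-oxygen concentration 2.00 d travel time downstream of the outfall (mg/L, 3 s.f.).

Mixed DO = (13.5×8.42 + 2.60×3.30)/(13.5+2.60) = 122.2/16.10 = 7.593 mg/L.
Mixed L₀ = (13.5×1.07 + 2.60×205)/(16.10) = 547.4/16.10 = 34.00 mg/L.
Initial deficit D₀ = C_s − DO₀ = 10.6 − 7.593 = 3.007 mg/L.
D(2.00) = [0.391×34.00/(1.01−0.391)](e^(−0.391×2.00) − e^(−1.01×2.00)) + 3.007 e^(−1.01×2.00)
= 21.48 × (0.4575 − 0.1327) + 3.007 × 0.1327 = 7.376 mg/L.
DO = 10.6 − 7.376 = 3.224 mg/L.

DO ≈ 3.22 mg/L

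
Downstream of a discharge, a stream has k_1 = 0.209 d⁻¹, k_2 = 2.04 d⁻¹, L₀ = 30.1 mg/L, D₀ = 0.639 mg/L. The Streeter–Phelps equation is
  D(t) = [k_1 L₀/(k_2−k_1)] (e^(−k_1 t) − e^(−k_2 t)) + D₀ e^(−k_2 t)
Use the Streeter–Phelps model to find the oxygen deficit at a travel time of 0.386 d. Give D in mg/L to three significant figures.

k_1 L₀/(k_2−k_1) = 0.209×30.1/(2.04−0.209) = 6.291/1.831 = 3.436 mg/L.
e^(−k_1 t) = e^(−0.209×0.3860) = 0.9225; e^(−k_2 t) = e^(−2.04×0.3860) = 0.4550.
D = 3.436 × (0.9225 − 0.4550) + 0.639 × 0.4550 = 1.606 + 0.2908 = 1.897 mg/L.

D ≈ 1.90 mg/L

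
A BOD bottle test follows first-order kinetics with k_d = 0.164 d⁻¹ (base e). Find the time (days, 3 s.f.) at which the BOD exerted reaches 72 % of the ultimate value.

y/L₀ = 1 − e^(−k_d t) = 0.72 ⇒ e^(−k_d t) = 0.280
t = −ln(0.280) / 0.164 = 1.273 / 0.164 = 7.762 d.

t ≈ 7.76 d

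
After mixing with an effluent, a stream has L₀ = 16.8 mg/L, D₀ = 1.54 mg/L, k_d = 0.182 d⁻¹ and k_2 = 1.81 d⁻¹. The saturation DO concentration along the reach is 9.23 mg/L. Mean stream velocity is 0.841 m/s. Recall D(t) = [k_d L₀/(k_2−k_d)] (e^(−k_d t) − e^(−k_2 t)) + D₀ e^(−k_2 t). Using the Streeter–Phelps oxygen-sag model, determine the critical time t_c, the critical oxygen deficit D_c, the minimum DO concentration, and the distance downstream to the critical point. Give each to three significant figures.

t_c ≈ 0.358 d; D_c ≈ 1.58 mg/L; min DO ≈ 7.65 mg/L; x_c ≈ 26.0 km

At the critical point dD/dt = 0, so k_d L₀ e^(−k_d t) = k_2 D. Substituting D(t) from the Streeter–Phelps equation and solving for t gives
t_c = ln[(k_2/k_d)(1 − D₀(k_2−k_d)/(k_d L₀))] / (k_2−k_d).
Here k_2−k_d = 1.628 d⁻¹ and 1 − D₀(k_2−k_d)/(k_d L₀) = 1 − 1.54×1.628/(0.182×16.8) = 0.1800, so
t_c = ln(9.945 × 0.1800) / 1.628 = 0.5825 / 1.628 = 0.3578 d.
D_c = (k_d/k_2) L₀ e^(−k_d t_c) = (0.182/1.81) × 16.8 × e^(−0.182×0.3578) = 0.1006 × 16.8 × 0.9370 = 1.583 mg/L.
Minimum DO = C_s − D_c = 9.23 − 1.583 = 7.647 mg/L.
x_c = v t_c = 0.841 m/s × 0.3578 d × 86400 s/d = 26000 m ≈ 26.0 km.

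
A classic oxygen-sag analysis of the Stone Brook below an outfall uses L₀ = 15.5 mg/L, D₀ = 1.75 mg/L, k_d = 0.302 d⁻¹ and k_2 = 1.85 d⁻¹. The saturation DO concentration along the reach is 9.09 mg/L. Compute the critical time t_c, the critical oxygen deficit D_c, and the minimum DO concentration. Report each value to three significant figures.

t_c ≈ 0.612 d; D_c ≈ 2.10 mg/L; min DO ≈ 6.99 mg/L

With k_2/k_d = 6.126 and 1 − D₀(k_2−k_d)/(k_d L₀) = 0.4213,
t_c = ln(6.126 × 0.4213) / (1.85 − 0.302) = ln(2.581) / 1.548 = 0.9481/1.548 = 0.6124 d.
D_c = (k_d/k_2) L₀ e^(−k_d t_c) = (0.302/1.85) × 15.5 × e^(−0.302×0.6124) = 0.1632 × 15.5 × 0.8311 = 2.103 mg/L.
Minimum DO = C_s − D_c = 9.09 − 2.103 = 6.987 mg/L.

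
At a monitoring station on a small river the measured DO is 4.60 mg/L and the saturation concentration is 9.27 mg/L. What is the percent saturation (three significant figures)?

% saturation = C/C_s × 100 = 4.60/9.27 × 100 = 49.6 %.

49.6 % saturation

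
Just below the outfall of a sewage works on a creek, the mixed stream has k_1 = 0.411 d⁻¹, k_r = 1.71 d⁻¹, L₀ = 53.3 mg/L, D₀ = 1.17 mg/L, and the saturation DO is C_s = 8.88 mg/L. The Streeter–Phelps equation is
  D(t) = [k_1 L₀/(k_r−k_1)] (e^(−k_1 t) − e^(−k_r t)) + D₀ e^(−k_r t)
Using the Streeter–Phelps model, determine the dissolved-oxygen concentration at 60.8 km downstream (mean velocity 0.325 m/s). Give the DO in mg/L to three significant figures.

DO ≈ 2.34 mg/L

Travel time t = x/v = 60.8 km / (0.325 m/s) = 60800 m / 0.325 m/s = 187100 s = 2.165 d.
k_1 L₀/(k_r−k_1) = 0.411×53.3/(1.71−0.411) = 21.91/1.299 = 16.86 mg/L.
e^(−k_1 t) = e^(−0.411×2.165) = 0.4107; e^(−k_r t) = e^(−1.71×2.165) = 0.02466.
D = 16.86 × (0.4107 − 0.02466) + 1.17 × 0.02466 = 6.510 + 0.02885 = 6.539 mg/L.
DO = C_s − D = 8.88 − 6.539 = 2.341 mg/L.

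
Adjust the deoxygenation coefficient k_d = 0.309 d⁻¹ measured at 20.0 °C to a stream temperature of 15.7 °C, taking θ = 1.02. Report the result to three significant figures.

k_d(T₂) = k_d(T₁) · θ^(T₂−T₁) = 0.309 × 1.02^(15.7−20.0)
= 0.309 × 1.02^-4.30 = 0.309 × 0.9184 = 0.2838 d⁻¹.

k_d ≈ 0.284 d⁻¹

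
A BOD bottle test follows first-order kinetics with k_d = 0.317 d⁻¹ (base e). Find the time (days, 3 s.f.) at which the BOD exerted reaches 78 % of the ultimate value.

y/L₀ = 1 − e^(−k_d t) = 0.78 ⇒ e^(−k_d t) = 0.220
t = −ln(0.220) / 0.317 = 1.514 / 0.317 = 4.776 d.

t ≈ 4.78 d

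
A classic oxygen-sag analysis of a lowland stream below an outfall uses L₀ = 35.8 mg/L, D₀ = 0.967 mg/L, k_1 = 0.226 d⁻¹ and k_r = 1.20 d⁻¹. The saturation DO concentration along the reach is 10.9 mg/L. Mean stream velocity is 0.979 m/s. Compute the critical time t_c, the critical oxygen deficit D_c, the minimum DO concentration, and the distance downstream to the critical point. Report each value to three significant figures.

t_c = [1/(k_r−k_1)] ln[(k_r/k_1)(1 − D₀(k_r−k_1)/(k_1 L₀))]
= [1/(1.20−0.226)] ln[(1.20/0.226)(1 − 0.967×0.9740/(0.226×35.8))]
= (1/0.9740) ln[5.310 × 0.8836] = 1.027 × ln(4.692) = 1.027 × 1.546 = 1.587 d.
L(t_c) = L₀ e^(−k_1 t_c) = 35.8 × 0.6986 = 25.01 mg/L, and at the critical point k_r D_c = k_1 L, so D_c = (0.226/1.20) × 25.01 = 4.710 mg/L.
Minimum DO = C_s − D_c = 10.9 − 4.710 = 6.190 mg/L.
x_c = v t_c = 0.979 m/s × 1.587 d × 86400 s/d = 134200 m ≈ 134 km.

t_c ≈ 1.59 d; D_c ≈ 4.71 mg/L; min DO ≈ 6.19 mg/L; x_c ≈ 134 km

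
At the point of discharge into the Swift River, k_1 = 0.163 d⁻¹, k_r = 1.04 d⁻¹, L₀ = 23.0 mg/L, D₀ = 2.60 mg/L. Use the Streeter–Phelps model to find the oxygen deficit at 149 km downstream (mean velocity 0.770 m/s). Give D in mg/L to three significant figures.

Travel time t = x/v = 149 km / (0.770 m/s) = 149000 m / 0.770 m/s = 193500 s = 2.240 d.
k_1 L₀/(k_r−k_1) = 0.163×23.0/(1.04−0.163) = 3.749/0.8770 = 4.275 mg/L.
e^(−k_1 t) = e^(−0.163×2.240) = 0.6942; e^(−k_r t) = e^(−1.04×2.240) = 0.09737.
D = 4.275 × (0.6942 − 0.09737) + 2.60 × 0.09737 = 2.551 + 0.2532 = 2.804 mg/L.

D ≈ 2.80 mg/L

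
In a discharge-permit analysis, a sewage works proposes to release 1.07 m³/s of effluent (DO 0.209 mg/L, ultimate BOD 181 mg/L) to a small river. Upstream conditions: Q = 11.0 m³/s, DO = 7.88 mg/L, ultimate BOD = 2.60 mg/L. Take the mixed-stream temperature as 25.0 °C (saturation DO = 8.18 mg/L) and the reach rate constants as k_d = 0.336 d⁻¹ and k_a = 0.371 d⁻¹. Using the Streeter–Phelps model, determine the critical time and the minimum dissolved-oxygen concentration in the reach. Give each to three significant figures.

Mixed DO = (11.0×7.88 + 1.07×0.209)/(11.0+1.07) = 86.90/12.07 = 7.200 mg/L.
Mixed L₀ = (11.0×2.60 + 1.07×181)/(12.07) = 222.3/12.07 = 18.42 mg/L.
Initial deficit D₀ = C_s − DO₀ = 8.18 − 7.200 = 0.9800 mg/L.
t_c = (1/0.03500) ln[(0.371/0.336)(1 − 0.9800×0.03500/(0.336×18.42))] = 28.57 × ln(1.098) = 2.672 d.
D_c = (0.336/0.371) × 18.42 × e^(−0.336×2.672) = 0.9057 × 18.42 × 0.4074 = 6.795 mg/L.
Minimum DO = 8.18 − 6.795 = 1.385 mg/L.

t_c ≈ 2.67 d; minimum DO ≈ 1.39 mg/L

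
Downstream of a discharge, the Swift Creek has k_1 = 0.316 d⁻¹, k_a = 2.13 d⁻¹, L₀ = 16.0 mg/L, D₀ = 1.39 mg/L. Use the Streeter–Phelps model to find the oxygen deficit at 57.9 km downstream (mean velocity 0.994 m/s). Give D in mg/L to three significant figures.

D ≈ 1.92 mg/L

Travel time t = x/v = 57.9 km / (0.994 m/s) = 57900 m / 0.994 m/s = 58250 s = 0.6742 d.
k_1 L₀/(k_a−k_1) = 0.316×16.0/(2.13−0.316) = 5.056/1.814 = 2.787 mg/L.
e^(−k_1 t) = e^(−0.316×0.6742) = 0.8081; e^(−k_a t) = e^(−2.13×0.6742) = 0.2379.
D = 2.787 × (0.8081 − 0.2379) + 1.39 × 0.2379 = 1.589 + 0.3306 = 1.920 mg/L.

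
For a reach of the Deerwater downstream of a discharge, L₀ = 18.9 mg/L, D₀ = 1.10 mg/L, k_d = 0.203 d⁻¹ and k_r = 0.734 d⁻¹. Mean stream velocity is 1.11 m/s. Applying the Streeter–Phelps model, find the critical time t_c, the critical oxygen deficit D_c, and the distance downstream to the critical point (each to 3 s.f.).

With k_r/k_d = 3.616 and 1 − D₀(k_r−k_d)/(k_d L₀) = 0.8478,
t_c = ln(3.616 × 0.8478) / (0.734 − 0.203) = ln(3.065) / 0.5310 = 1.120/0.5310 = 2.110 d.
D_c = (k_d/k_r) L₀ e^(−k_d t_c) = (0.203/0.734) × 18.9 × e^(−0.203×2.110) = 0.2766 × 18.9 × 0.6517 = 3.406 mg/L.
x_c = v t_c = 1.11 m/s × 2.110 d × 86400 s/d = 202300 m ≈ 202 km.

t_c ≈ 2.11 d; D_c ≈ 3.41 mg/L; x_c ≈ 202 km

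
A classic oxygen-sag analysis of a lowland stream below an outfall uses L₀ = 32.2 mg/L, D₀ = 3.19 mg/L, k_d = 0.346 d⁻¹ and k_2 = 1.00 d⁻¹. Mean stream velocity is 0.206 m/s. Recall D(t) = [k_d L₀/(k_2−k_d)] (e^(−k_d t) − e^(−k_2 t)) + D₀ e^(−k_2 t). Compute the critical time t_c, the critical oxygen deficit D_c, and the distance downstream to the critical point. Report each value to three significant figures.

t_c ≈ 1.31 d; D_c ≈ 7.09 mg/L; x_c ≈ 23.2 km

With k_2/k_d = 2.890 and 1 − D₀(k_2−k_d)/(k_d L₀) = 0.8127,
t_c = ln(2.890 × 0.8127) / (1.00 − 0.346) = ln(2.349) / 0.6540 = 0.8540/0.6540 = 1.306 d.
L(t_c) = L₀ e^(−k_d t_c) = 32.2 × 0.6365 = 20.49 mg/L, and at the critical point k_2 D_c = k_d L, so D_c = (0.346/1.00) × 20.49 = 7.091 mg/L.
x_c = v t_c = 0.206 m/s × 1.306 d × 86400 s/d = 23240 m ≈ 23.2 km.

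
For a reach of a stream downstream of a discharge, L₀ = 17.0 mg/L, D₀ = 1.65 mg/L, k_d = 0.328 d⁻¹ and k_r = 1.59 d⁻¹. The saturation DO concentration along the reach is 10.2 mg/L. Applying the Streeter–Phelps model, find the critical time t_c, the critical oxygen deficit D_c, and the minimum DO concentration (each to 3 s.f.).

t_c ≈ 0.880 d; D_c ≈ 2.63 mg/L; min DO ≈ 7.57 mg/L

At the critical point dD/dt = 0, so k_d L₀ e^(−k_d t) = k_r D. Substituting D(t) from the Streeter–Phelps equation and solving for t gives
t_c = ln[(k_r/k_d)(1 − D₀(k_r−k_d)/(k_d L₀))] / (k_r−k_d).
Here k_r−k_d = 1.262 d⁻¹ and 1 − D₀(k_r−k_d)/(k_d L₀) = 1 − 1.65×1.262/(0.328×17.0) = 0.6266, so
t_c = ln(4.848 × 0.6266) / 1.262 = 1.111 / 1.262 = 0.8803 d.
L(t_c) = L₀ e^(−k_d t_c) = 17.0 × 0.7492 = 12.74 mg/L, and at the critical point k_r D_c = k_d L, so D_c = (0.328/1.59) × 12.74 = 2.627 mg/L.
Minimum DO = C_s − D_c = 10.2 − 2.627 = 7.573 mg/L.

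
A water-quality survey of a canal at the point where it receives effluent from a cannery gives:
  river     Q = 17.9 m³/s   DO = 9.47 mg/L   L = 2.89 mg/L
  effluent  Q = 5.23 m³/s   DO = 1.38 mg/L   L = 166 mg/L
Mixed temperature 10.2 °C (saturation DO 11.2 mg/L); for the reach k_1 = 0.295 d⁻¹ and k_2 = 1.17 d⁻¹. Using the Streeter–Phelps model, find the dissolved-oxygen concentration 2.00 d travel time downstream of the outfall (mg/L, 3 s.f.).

DO ≈ 4.72 mg/L

Mixed DO = (17.9×9.47 + 5.23×1.38)/(17.9+5.23) = 176.7/23.13 = 7.641 mg/L.
Mixed L₀ = (17.9×2.89 + 5.23×166)/(23.13) = 919.9/23.13 = 39.77 mg/L.
Initial deficit D₀ = C_s − DO₀ = 11.2 − 7.641 = 3.559 mg/L.
D(2.00) = [0.295×39.77/(1.17−0.295)](e^(−0.295×2.00) − e^(−1.17×2.00)) + 3.559 e^(−1.17×2.00)
= 13.41 × (0.5543 − 0.09633) + 3.559 × 0.09633 = 6.484 mg/L.
DO = 11.2 − 6.484 = 4.716 mg/L.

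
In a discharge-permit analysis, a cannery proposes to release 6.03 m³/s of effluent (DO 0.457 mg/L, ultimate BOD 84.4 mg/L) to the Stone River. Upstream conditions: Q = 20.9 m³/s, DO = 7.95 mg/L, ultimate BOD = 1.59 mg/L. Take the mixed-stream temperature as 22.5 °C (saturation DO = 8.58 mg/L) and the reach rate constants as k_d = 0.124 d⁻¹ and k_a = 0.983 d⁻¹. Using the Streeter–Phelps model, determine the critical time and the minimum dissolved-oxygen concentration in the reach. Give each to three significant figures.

t_c ≈ 0.570 d; minimum DO ≈ 6.21 mg/L

Mixed DO = (20.9×7.95 + 6.03×0.457)/(20.9+6.03) = 168.9/26.93 = 6.272 mg/L.
Mixed L₀ = (20.9×1.59 + 6.03×84.4)/(26.93) = 542.2/26.93 = 20.13 mg/L.
Initial deficit D₀ = C_s − DO₀ = 8.58 − 6.272 = 2.308 mg/L.
t_c = (1/0.8590) ln[(0.983/0.124)(1 − 2.308×0.8590/(0.124×20.13))] = 1.164 × ln(1.632) = 0.5704 d.
D_c = (0.124/0.983) × 20.13 × e^(−0.124×0.5704) = 0.1261 × 20.13 × 0.9317 = 2.366 mg/L.
Minimum DO = 8.58 − 2.366 = 6.214 mg/L.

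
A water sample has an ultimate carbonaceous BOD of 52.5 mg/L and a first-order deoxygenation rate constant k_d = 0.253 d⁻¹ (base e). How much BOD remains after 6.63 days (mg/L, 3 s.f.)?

L_t = L₀ e^(−k_d t) = 52.5 × e^(−0.253×6.63) = 52.5 × 0.1869 = 9.810 mg/L.

L ≈ 9.81 mg/L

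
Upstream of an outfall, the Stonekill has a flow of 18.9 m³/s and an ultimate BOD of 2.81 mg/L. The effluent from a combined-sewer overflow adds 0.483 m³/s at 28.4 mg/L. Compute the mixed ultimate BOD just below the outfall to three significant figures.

3.45 mg/L

Flow-weighted mixing: C = (Q_r C_r + Q_w C_w)/(Q_r + Q_w)
= (18.9×2.81 + 0.483×28.4)/(18.9 + 0.483) = 66.83/19.38 = 3.448 mg/L.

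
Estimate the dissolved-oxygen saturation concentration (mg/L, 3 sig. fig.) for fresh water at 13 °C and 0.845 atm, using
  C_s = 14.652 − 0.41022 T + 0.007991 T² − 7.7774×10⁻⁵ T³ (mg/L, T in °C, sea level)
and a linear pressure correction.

C_s ≈ 8.87 mg/L

At sea level: C_s = 14.652 − 0.41022×13 + 0.007991×13² − 7.7774×10⁻⁵×13³ = 10.50 mg/L.
Pressure correction: C_s' = 10.50 × 0.845 = 8.871 mg/L.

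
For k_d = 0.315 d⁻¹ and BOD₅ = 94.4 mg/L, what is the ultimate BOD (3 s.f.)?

BOD₅ = L₀(1 − e^(−5k_d)) ⇒ L₀ = BOD₅ / (1 − e^(−5×0.315))
= 94.4 / (1 − 0.2070) = 94.4 / 0.7930 = 119.0 mg/L.

L₀ ≈ 119 mg/L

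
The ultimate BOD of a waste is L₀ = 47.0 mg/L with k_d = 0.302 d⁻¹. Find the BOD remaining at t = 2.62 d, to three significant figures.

L_t = L₀ e^(−k_d t) = 47.0 × e^(−0.302×2.62) = 47.0 × 0.4533 = 21.30 mg/L.

L ≈ 21.3 mg/L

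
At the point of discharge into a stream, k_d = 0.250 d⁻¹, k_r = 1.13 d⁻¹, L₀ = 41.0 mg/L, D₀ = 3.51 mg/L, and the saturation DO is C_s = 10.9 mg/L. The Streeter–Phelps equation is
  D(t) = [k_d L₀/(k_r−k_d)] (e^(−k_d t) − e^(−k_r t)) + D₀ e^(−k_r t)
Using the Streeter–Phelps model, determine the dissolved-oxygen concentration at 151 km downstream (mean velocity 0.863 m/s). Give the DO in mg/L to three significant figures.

Travel time t = x/v = 151 km / (0.863 m/s) = 151000 m / 0.863 m/s = 175000 s = 2.025 d.
k_d L₀/(k_r−k_d) = 0.250×41.0/(1.13−0.250) = 10.25/0.8800 = 11.65 mg/L.
e^(−k_d t) = e^(−0.250×2.025) = 0.6027; e^(−k_r t) = e^(−1.13×2.025) = 0.1014.
D = 11.65 × (0.6027 − 0.1014) + 3.51 × 0.1014 = 5.839 + 0.3560 = 6.195 mg/L.
DO = C_s − D = 10.9 − 6.195 = 4.705 mg/L.

DO ≈ 4.70 mg/L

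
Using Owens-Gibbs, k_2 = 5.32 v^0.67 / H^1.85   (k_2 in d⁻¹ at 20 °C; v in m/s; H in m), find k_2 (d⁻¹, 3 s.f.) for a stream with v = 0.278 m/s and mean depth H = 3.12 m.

k_2 = 5.32 × 0.278^0.67 / 3.12^1.85 = 5.32 × 0.4241 / 8.207 = 0.2749 d⁻¹.

k_2 ≈ 0.275 d⁻¹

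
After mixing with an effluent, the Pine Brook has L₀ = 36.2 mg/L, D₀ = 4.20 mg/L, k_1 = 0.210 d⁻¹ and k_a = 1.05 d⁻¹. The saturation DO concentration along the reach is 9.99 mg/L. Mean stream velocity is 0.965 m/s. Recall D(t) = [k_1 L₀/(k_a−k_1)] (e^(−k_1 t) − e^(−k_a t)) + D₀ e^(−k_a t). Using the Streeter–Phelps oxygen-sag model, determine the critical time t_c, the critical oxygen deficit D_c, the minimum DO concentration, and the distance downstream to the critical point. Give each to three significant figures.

t_c ≈ 1.17 d; D_c ≈ 5.66 mg/L; min DO ≈ 4.33 mg/L; x_c ≈ 97.8 km

With k_a/k_1 = 5.000 and 1 − D₀(k_a−k_1)/(k_1 L₀) = 0.5359,
t_c = ln(5.000 × 0.5359) / (1.05 − 0.210) = ln(2.680) / 0.8400 = 0.9857/0.8400 = 1.173 d.
D_c = (k_1/k_a) L₀ e^(−k_1 t_c) = (0.210/1.05) × 36.2 × e^(−0.210×1.173) = 0.2000 × 36.2 × 0.7816 = 5.659 mg/L.
Minimum DO = C_s − D_c = 9.99 − 5.659 = 4.331 mg/L.
x_c = v t_c = 0.965 m/s × 1.173 d × 86400 s/d = 97830 m ≈ 97.8 km.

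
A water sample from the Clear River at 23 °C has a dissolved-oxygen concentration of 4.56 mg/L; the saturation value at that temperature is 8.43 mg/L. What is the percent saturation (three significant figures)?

54.1 % saturation

% saturation = C/C_s × 100 = 4.56/8.43 × 100 = 54.1 %.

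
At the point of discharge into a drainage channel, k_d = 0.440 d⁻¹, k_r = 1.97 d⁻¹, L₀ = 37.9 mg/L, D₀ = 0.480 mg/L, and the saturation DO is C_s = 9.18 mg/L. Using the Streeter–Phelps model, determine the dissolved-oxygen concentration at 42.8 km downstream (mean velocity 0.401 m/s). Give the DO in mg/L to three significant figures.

DO ≈ 3.76 mg/L

Travel time t = x/v = 42.8 km / (0.401 m/s) = 42800 m / 0.401 m/s = 106700 s = 1.235 d.
k_d L₀/(k_r−k_d) = 0.440×37.9/(1.97−0.440) = 16.68/1.530 = 10.90 mg/L.
e^(−k_d t) = e^(−0.440×1.235) = 0.5807; e^(−k_r t) = e^(−1.97×1.235) = 0.08772.
D = 10.90 × (0.5807 − 0.08772) + 0.480 × 0.08772 = 5.373 + 0.04211 = 5.415 mg/L.
DO = C_s − D = 9.18 − 5.415 = 3.765 mg/L.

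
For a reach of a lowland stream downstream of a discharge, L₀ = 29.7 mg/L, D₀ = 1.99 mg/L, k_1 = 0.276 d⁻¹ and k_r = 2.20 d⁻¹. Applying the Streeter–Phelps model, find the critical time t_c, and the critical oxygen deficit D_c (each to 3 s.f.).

t_c = [1/(k_r−k_1)] ln[(k_r/k_1)(1 − D₀(k_r−k_1)/(k_1 L₀))]
= [1/(2.20−0.276)] ln[(2.20/0.276)(1 − 1.99×1.924/(0.276×29.7))]
= (1/1.924) ln[7.971 × 0.5329] = 0.5198 × ln(4.248) = 0.5198 × 1.446 = 0.7518 d.
L(t_c) = L₀ e^(−k_1 t_c) = 29.7 × 0.8126 = 24.13 mg/L, and at the critical point k_r D_c = k_1 L, so D_c = (0.276/2.20) × 24.13 = 3.028 mg/L.

t_c ≈ 0.752 d; D_c ≈ 3.03 mg/L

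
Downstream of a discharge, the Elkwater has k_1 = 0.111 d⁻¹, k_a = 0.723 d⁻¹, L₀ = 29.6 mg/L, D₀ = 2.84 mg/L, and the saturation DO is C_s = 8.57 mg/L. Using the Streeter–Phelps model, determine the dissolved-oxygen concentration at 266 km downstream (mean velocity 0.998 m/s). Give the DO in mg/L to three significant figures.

Travel time t = x/v = 266 km / (0.998 m/s) = 266000 m / 0.998 m/s = 266500 s = 3.085 d.
k_1 L₀/(k_a−k_1) = 0.111×29.6/(0.723−0.111) = 3.286/0.6120 = 5.369 mg/L.
e^(−k_1 t) = e^(−0.111×3.085) = 0.7100; e^(−k_a t) = e^(−0.723×3.085) = 0.1075.
D = 5.369 × (0.7100 − 0.1075) + 2.84 × 0.1075 = 3.235 + 0.3053 = 3.540 mg/L.
DO = C_s − D = 8.57 − 3.540 = 5.030 mg/L.

DO ≈ 5.03 mg/L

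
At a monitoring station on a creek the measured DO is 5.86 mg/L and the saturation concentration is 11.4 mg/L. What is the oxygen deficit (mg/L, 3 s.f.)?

D ≈ 5.54 mg/L

D = C_s − C = 11.4 − 5.86 = 5.54 mg/L.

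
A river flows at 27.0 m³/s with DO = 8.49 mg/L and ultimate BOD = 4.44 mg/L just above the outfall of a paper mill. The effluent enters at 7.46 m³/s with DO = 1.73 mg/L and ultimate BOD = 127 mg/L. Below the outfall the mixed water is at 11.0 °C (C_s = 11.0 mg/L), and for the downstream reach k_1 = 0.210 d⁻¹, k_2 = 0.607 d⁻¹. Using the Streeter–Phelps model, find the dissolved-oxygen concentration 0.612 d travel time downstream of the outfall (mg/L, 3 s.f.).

Mixed DO = (27.0×8.49 + 7.46×1.73)/(27.0+7.46) = 242.1/34.46 = 7.027 mg/L.
Mixed L₀ = (27.0×4.44 + 7.46×127)/(34.46) = 1067/34.46 = 30.97 mg/L.
Initial deficit D₀ = C_s − DO₀ = 11.0 − 7.027 = 3.973 mg/L.
D(0.612) = [0.210×30.97/(0.607−0.210)](e^(−0.210×0.612) − e^(−0.607×0.612)) + 3.973 e^(−0.607×0.612)
= 16.38 × (0.8794 − 0.6897) + 3.973 × 0.6897 = 5.848 mg/L.
DO = 11.0 − 5.848 = 5.152 mg/L.

DO ≈ 5.15 mg/L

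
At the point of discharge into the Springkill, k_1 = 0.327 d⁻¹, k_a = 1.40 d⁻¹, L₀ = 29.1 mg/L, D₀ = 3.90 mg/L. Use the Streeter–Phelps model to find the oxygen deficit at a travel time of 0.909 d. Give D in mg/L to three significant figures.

D ≈ 5.20 mg/L

k_1 L₀/(k_a−k_1) = 0.327×29.1/(1.40−0.327) = 9.516/1.073 = 8.868 mg/L.
e^(−k_1 t) = e^(−0.327×0.9090) = 0.7429; e^(−k_a t) = e^(−1.40×0.9090) = 0.2801.
D = 8.868 × (0.7429 − 0.2801) + 3.90 × 0.2801 = 4.104 + 1.092 = 5.196 mg/L.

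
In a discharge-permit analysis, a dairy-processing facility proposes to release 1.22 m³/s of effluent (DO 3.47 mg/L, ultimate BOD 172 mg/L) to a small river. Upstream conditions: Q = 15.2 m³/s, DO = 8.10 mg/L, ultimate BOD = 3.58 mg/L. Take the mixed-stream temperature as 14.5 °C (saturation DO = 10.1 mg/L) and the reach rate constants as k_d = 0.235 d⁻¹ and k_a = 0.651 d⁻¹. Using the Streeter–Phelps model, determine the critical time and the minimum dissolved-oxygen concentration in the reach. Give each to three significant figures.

Mixed DO = (15.2×8.10 + 1.22×3.47)/(15.2+1.22) = 127.4/16.42 = 7.756 mg/L.
Mixed L₀ = (15.2×3.58 + 1.22×172)/(16.42) = 264.3/16.42 = 16.09 mg/L.
Initial deficit D₀ = C_s − DO₀ = 10.1 − 7.756 = 2.344 mg/L.
t_c = (1/0.4160) ln[(0.651/0.235)(1 − 2.344×0.4160/(0.235×16.09))] = 2.404 × ln(2.056) = 1.733 d.
D_c = (0.235/0.651) × 16.09 × e^(−0.235×1.733) = 0.3610 × 16.09 × 0.6655 = 3.866 mg/L.
Minimum DO = 10.1 − 3.866 = 6.234 mg/L.

t_c ≈ 1.73 d; minimum DO ≈ 6.23 mg/L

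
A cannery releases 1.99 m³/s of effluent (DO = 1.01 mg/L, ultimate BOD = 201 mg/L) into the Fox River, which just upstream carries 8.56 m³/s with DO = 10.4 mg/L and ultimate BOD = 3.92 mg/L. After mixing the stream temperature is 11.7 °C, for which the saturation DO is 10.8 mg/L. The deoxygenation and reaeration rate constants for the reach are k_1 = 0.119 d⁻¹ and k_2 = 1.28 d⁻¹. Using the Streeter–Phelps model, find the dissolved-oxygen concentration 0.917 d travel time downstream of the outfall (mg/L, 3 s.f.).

DO ≈ 7.65 mg/L

Mixed DO = (8.56×10.4 + 1.99×1.01)/(8.56+1.99) = 91.03/10.55 = 8.629 mg/L.
Mixed L₀ = (8.56×3.92 + 1.99×201)/(10.55) = 433.5/10.55 = 41.09 mg/L.
Initial deficit D₀ = C_s − DO₀ = 10.8 − 8.629 = 2.171 mg/L.
D(0.917) = [0.119×41.09/(1.28−0.119)](e^(−0.119×0.917) − e^(−1.28×0.917)) + 2.171 e^(−1.28×0.917)
= 4.212 × (0.8966 − 0.3092) + 2.171 × 0.3092 = 3.146 mg/L.
DO = 10.8 − 3.146 = 7.654 mg/L.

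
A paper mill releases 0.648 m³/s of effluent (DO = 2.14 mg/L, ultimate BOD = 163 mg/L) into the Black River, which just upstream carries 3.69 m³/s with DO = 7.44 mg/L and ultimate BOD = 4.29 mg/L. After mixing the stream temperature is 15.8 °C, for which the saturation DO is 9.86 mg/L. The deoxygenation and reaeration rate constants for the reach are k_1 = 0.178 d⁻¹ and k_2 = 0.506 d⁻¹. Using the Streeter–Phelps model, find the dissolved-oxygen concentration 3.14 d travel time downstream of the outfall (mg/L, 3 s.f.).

Mixed DO = (3.69×7.44 + 0.648×2.14)/(3.69+0.648) = 28.84/4.338 = 6.648 mg/L.
Mixed L₀ = (3.69×4.29 + 0.648×163)/(4.338) = 121.5/4.338 = 28.00 mg/L.
Initial deficit D₀ = C_s − DO₀ = 9.86 − 6.648 = 3.212 mg/L.
D(3.14) = [0.178×28.00/(0.506−0.178)](e^(−0.178×3.14) − e^(−0.506×3.14)) + 3.212 e^(−0.506×3.14)
= 15.19 × (0.5718 − 0.2042) + 3.212 × 0.2042 = 6.242 mg/L.
DO = 9.86 − 6.242 = 3.618 mg/L.

DO ≈ 3.62 mg/L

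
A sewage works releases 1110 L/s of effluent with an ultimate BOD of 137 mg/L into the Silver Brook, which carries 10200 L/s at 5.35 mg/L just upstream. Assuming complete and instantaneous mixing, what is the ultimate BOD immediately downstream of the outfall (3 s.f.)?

Flow-weighted mixing: C = (Q_r C_r + Q_w C_w)/(Q_r + Q_w)
= (10200×5.35 + 1110×137)/(10200 + 1110) = 206600/11310 = 18.27 mg/L.

18.3 mg/L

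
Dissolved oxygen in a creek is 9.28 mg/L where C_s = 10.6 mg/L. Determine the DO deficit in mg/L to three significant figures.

D = C_s − C = 10.6 − 9.28 = 1.32 mg/L.

D ≈ 1.32 mg/L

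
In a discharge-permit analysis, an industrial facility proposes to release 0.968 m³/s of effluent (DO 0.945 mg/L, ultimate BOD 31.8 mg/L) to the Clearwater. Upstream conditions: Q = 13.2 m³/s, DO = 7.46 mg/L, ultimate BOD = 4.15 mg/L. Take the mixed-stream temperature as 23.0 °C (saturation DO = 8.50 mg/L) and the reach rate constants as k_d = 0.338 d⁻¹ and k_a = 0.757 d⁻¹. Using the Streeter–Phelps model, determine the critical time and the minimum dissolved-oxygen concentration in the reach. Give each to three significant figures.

Mixed DO = (13.2×7.46 + 0.968×0.945)/(13.2+0.968) = 99.39/14.17 = 7.015 mg/L.
Mixed L₀ = (13.2×4.15 + 0.968×31.8)/(14.17) = 85.56/14.17 = 6.039 mg/L.
Initial deficit D₀ = C_s − DO₀ = 8.50 − 7.015 = 1.485 mg/L.
t_c = (1/0.4190) ln[(0.757/0.338)(1 − 1.485×0.4190/(0.338×6.039))] = 2.387 × ln(1.557) = 1.057 d.
D_c = (0.338/0.757) × 6.039 × e^(−0.338×1.057) = 0.4465 × 6.039 × 0.6997 = 1.887 mg/L.
Minimum DO = 8.50 − 1.887 = 6.613 mg/L.

t_c ≈ 1.06 d; minimum DO ≈ 6.61 mg/L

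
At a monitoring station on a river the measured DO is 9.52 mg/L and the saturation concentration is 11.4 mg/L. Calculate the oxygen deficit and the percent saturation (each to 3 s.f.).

D = C_s − C = 11.4 − 9.52 = 1.88 mg/L.
% saturation = 9.52/11.4 × 100 = 83.5 %.

D ≈ 1.88 mg/L; 83.5 % saturation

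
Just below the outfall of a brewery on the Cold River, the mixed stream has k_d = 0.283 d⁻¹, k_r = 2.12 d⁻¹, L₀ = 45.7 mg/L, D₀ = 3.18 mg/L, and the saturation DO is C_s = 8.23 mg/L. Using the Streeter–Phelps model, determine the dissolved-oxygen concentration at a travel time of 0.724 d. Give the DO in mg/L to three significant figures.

DO ≈ 3.33 mg/L

k_d L₀/(k_r−k_d) = 0.283×45.7/(2.12−0.283) = 12.93/1.837 = 7.040 mg/L.
e^(−k_d t) = e^(−0.283×0.7240) = 0.8147; e^(−k_r t) = e^(−2.12×0.7240) = 0.2155.
D = 7.040 × (0.8147 − 0.2155) + 3.18 × 0.2155 = 4.219 + 0.6852 = 4.904 mg/L.
DO = C_s − D = 8.23 − 4.904 = 3.326 mg/L.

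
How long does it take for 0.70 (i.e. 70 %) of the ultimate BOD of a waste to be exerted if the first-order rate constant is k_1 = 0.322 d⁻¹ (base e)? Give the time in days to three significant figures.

t ≈ 3.74 d

y/L₀ = 1 − e^(−k_1 t) = 0.70 ⇒ e^(−k_1 t) = 0.300
t = −ln(0.300) / 0.322 = 1.204 / 0.322 = 3.739 d.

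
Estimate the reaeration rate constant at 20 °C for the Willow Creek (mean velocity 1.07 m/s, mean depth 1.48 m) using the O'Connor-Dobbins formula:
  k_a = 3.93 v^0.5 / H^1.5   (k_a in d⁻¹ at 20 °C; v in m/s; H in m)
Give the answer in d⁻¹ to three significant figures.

k_a = 3.93 × 1.07^0.5 / 1.48^1.5 = 3.93 × 1.034 / 1.800 = 2.258 d⁻¹.

k_a ≈ 2.26 d⁻¹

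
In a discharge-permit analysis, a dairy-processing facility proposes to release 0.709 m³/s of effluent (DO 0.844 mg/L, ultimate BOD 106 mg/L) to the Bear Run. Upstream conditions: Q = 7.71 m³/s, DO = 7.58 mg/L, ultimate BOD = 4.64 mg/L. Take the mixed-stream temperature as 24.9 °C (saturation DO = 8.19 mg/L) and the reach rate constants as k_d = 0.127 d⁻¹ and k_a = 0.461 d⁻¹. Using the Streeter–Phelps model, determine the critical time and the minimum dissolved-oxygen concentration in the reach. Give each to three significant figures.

Mixed DO = (7.71×7.58 + 0.709×0.844)/(7.71+0.709) = 59.04/8.419 = 7.013 mg/L.
Mixed L₀ = (7.71×4.64 + 0.709×106)/(8.419) = 110.9/8.419 = 13.18 mg/L.
Initial deficit D₀ = C_s − DO₀ = 8.19 − 7.013 = 1.177 mg/L.
t_c = (1/0.3340) ln[(0.461/0.127)(1 − 1.177×0.3340/(0.127×13.18))] = 2.994 × ln(2.777) = 3.058 d.
D_c = (0.127/0.461) × 13.18 × e^(−0.127×3.058) = 0.2755 × 13.18 × 0.6782 = 2.462 mg/L.
Minimum DO = 8.19 − 2.462 = 5.728 mg/L.

t_c ≈ 3.06 d; minimum DO ≈ 5.73 mg/L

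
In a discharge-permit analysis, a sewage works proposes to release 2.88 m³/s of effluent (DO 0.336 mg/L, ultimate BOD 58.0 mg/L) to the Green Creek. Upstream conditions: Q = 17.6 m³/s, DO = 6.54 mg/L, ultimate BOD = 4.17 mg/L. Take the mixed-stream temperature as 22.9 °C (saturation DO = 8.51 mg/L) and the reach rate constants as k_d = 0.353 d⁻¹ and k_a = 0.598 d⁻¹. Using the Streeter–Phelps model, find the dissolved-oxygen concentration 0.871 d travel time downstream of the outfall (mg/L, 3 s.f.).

DO ≈ 4.43 mg/L

Mixed DO = (17.6×6.54 + 2.88×0.336)/(17.6+2.88) = 116.1/20.48 = 5.668 mg/L.
Mixed L₀ = (17.6×4.17 + 2.88×58.0)/(20.48) = 240.4/20.48 = 11.74 mg/L.
Initial deficit D₀ = C_s − DO₀ = 8.51 − 5.668 = 2.842 mg/L.
D(0.871) = [0.353×11.74/(0.598−0.353)](e^(−0.353×0.871) − e^(−0.598×0.871)) + 2.842 e^(−0.598×0.871)
= 16.91 × (0.7353 − 0.5940) + 2.842 × 0.5940 = 4.079 mg/L.
DO = 8.51 − 4.079 = 4.431 mg/L.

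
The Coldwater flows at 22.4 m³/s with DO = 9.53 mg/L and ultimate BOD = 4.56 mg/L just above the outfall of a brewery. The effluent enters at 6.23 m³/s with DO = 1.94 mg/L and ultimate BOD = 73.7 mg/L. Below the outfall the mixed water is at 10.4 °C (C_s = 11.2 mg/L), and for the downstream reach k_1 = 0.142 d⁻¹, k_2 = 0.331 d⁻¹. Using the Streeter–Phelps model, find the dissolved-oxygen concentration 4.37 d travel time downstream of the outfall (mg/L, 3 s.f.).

DO ≈ 5.97 mg/L

Mixed DO = (22.4×9.53 + 6.23×1.94)/(22.4+6.23) = 225.6/28.63 = 7.878 mg/L.
Mixed L₀ = (22.4×4.56 + 6.23×73.7)/(28.63) = 561.3/28.63 = 19.61 mg/L.
Initial deficit D₀ = C_s − DO₀ = 11.2 − 7.878 = 3.322 mg/L.
D(4.37) = [0.142×19.61/(0.331−0.142)](e^(−0.142×4.37) − e^(−0.331×4.37)) + 3.322 e^(−0.331×4.37)
= 14.73 × (0.5377 − 0.2354) + 3.322 × 0.2354 = 5.234 mg/L.
DO = 11.2 − 5.234 = 5.966 mg/L.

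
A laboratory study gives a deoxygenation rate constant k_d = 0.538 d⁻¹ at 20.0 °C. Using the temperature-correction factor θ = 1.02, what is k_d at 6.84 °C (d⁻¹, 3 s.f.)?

k_d ≈ 0.415 d⁻¹

k_d(T₂) = k_d(T₁) · θ^(T₂−T₁) = 0.538 × 1.02^(6.84−20.0)
= 0.538 × 1.02^-13.2 = 0.538 × 0.7706 = 0.4146 d⁻¹.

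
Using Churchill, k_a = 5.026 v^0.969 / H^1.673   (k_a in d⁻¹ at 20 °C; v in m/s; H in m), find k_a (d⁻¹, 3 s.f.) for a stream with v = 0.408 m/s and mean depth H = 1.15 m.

k_a ≈ 1.67 d⁻¹

k_a = 5.026 × 0.408^0.969 / 1.15^1.673 = 5.026 × 0.4195 / 1.263 = 1.669 d⁻¹.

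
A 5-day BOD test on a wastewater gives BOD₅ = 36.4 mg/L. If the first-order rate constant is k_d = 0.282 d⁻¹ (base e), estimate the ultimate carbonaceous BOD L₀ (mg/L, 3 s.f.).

BOD₅ = L₀(1 − e^(−5k_d)) ⇒ L₀ = BOD₅ / (1 − e^(−5×0.282))
= 36.4 / (1 − 0.2441) = 36.4 / 0.7559 = 48.16 mg/L.

L₀ ≈ 48.2 mg/L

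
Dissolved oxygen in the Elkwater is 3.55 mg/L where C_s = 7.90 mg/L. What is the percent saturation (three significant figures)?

% saturation = C/C_s × 100 = 3.55/7.90 × 100 = 44.9 %.

44.9 % saturation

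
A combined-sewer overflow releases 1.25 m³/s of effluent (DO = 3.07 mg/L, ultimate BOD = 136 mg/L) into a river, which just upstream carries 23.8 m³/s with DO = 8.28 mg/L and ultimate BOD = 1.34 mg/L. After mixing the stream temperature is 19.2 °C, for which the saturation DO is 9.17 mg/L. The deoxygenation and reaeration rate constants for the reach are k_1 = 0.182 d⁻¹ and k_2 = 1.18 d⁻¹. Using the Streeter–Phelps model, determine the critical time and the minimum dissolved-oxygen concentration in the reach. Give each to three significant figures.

Mixed DO = (23.8×8.28 + 1.25×3.07)/(23.8+1.25) = 200.9/25.05 = 8.020 mg/L.
Mixed L₀ = (23.8×1.34 + 1.25×136)/(25.05) = 201.9/25.05 = 8.060 mg/L.
Initial deficit D₀ = C_s − DO₀ = 9.17 − 8.020 = 1.150 mg/L.
t_c = (1/0.9980) ln[(1.18/0.182)(1 − 1.150×0.9980/(0.182×8.060))] = 1.002 × ln(1.411) = 0.3448 d.
D_c = (0.182/1.18) × 8.060 × e^(−0.182×0.3448) = 0.1542 × 8.060 × 0.9392 = 1.167 mg/L.
Minimum DO = 9.17 − 1.167 = 8.003 mg/L.

t_c ≈ 0.345 d; minimum DO ≈ 8.00 mg/L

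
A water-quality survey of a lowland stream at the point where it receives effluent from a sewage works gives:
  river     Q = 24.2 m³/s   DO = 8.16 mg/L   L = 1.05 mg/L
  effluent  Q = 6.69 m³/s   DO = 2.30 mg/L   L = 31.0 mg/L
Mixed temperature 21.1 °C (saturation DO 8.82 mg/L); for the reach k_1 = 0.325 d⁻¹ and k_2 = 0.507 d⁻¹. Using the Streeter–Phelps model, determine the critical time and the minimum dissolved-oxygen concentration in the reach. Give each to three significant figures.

t_c ≈ 1.59 d; minimum DO ≈ 5.94 mg/L

Mixed DO = (24.2×8.16 + 6.69×2.30)/(24.2+6.69) = 212.9/30.89 = 6.891 mg/L.
Mixed L₀ = (24.2×1.05 + 6.69×31.0)/(30.89) = 232.8/30.89 = 7.536 mg/L.
Initial deficit D₀ = C_s − DO₀ = 8.82 − 6.891 = 1.929 mg/L.
t_c = (1/0.1820) ln[(0.507/0.325)(1 − 1.929×0.1820/(0.325×7.536))] = 5.495 × ln(1.336) = 1.593 d.
D_c = (0.325/0.507) × 7.536 × e^(−0.325×1.593) = 0.6410 × 7.536 × 0.5958 = 2.878 mg/L.
Minimum DO = 8.82 − 2.878 = 5.942 mg/L.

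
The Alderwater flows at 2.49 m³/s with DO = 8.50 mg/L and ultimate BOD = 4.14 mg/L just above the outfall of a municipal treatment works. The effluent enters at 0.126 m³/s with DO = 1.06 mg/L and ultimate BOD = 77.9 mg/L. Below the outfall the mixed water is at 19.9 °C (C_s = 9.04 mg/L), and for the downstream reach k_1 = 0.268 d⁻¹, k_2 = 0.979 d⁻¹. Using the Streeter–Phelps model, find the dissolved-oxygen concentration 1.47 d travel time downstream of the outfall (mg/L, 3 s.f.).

Mixed DO = (2.49×8.50 + 0.126×1.06)/(2.49+0.126) = 21.30/2.616 = 8.142 mg/L.
Mixed L₀ = (2.49×4.14 + 0.126×77.9)/(2.616) = 20.12/2.616 = 7.693 mg/L.
Initial deficit D₀ = C_s − DO₀ = 9.04 − 8.142 = 0.8983 mg/L.
D(1.47) = [0.268×7.693/(0.979−0.268)](e^(−0.268×1.47) − e^(−0.979×1.47)) + 0.8983 e^(−0.979×1.47)
= 2.900 × (0.6744 − 0.2371) + 0.8983 × 0.2371 = 1.481 mg/L.
DO = 9.04 − 1.481 = 7.559 mg/L.

DO ≈ 7.56 mg/L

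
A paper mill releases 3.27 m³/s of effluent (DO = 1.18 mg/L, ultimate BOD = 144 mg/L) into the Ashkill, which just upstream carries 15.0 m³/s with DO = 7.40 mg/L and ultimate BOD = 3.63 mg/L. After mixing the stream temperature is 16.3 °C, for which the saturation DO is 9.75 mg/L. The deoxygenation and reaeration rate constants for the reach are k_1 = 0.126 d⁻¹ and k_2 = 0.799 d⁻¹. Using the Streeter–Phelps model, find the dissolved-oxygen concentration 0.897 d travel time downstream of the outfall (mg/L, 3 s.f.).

DO ≈ 5.88 mg/L

Mixed DO = (15.0×7.40 + 3.27×1.18)/(15.0+3.27) = 114.9/18.27 = 6.287 mg/L.
Mixed L₀ = (15.0×3.63 + 3.27×144)/(18.27) = 525.3/18.27 = 28.75 mg/L.
Initial deficit D₀ = C_s − DO₀ = 9.75 − 6.287 = 3.463 mg/L.
D(0.897) = [0.126×28.75/(0.799−0.126)](e^(−0.126×0.897) − e^(−0.799×0.897)) + 3.463 e^(−0.799×0.897)
= 5.383 × (0.8931 − 0.4884) + 3.463 × 0.4884 = 3.870 mg/L.
DO = 9.75 − 3.870 = 5.880 mg/L.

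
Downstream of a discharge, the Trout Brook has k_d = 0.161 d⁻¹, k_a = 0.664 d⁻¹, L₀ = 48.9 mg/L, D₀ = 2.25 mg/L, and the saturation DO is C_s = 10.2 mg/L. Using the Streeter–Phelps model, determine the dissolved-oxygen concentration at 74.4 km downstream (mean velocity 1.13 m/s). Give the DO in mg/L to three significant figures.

DO ≈ 4.44 mg/L

Travel time t = x/v = 74.4 km / (1.13 m/s) = 74400 m / 1.13 m/s = 65840 s = 0.7620 d.
k_d L₀/(k_a−k_d) = 0.161×48.9/(0.664−0.161) = 7.873/0.5030 = 15.65 mg/L.
e^(−k_d t) = e^(−0.161×0.7620) = 0.8845; e^(−k_a t) = e^(−0.664×0.7620) = 0.6029.
D = 15.65 × (0.8845 − 0.6029) + 2.25 × 0.6029 = 4.408 + 1.357 = 5.765 mg/L.
DO = C_s − D = 10.2 − 5.765 = 4.435 mg/L.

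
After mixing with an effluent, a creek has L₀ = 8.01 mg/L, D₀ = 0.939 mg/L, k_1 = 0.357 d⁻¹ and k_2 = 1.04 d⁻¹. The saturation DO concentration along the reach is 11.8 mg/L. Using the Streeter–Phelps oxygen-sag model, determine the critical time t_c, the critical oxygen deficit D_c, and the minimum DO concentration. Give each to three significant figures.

At the critical point dD/dt = 0, so k_1 L₀ e^(−k_1 t) = k_2 D. Substituting D(t) from the Streeter–Phelps equation and solving for t gives
t_c = ln[(k_2/k_1)(1 − D₀(k_2−k_1)/(k_1 L₀))] / (k_2−k_1).
Here k_2−k_1 = 0.6830 d⁻¹ and 1 − D₀(k_2−k_1)/(k_1 L₀) = 1 − 0.939×0.6830/(0.357×8.01) = 0.7757, so
t_c = ln(2.913 × 0.7757) / 0.6830 = 0.8153 / 0.6830 = 1.194 d.
L(t_c) = L₀ e^(−k_1 t_c) = 8.01 × 0.6530 = 5.231 mg/L, and at the critical point k_2 D_c = k_1 L, so D_c = (0.357/1.04) × 5.231 = 1.796 mg/L.
Minimum DO = C_s − D_c = 11.8 − 1.796 = 10.00 mg/L.

t_c ≈ 1.19 d; D_c ≈ 1.80 mg/L; min DO ≈ 10.0 mg/L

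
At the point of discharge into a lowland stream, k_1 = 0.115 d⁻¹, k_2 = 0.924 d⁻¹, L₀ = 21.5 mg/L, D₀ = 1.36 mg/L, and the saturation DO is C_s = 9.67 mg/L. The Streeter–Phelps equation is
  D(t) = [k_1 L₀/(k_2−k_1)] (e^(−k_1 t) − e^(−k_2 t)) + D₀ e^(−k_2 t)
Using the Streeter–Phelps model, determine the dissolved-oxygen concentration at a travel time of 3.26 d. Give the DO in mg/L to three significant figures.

DO ≈ 7.65 mg/L

k_1 L₀/(k_2−k_1) = 0.115×21.5/(0.924−0.115) = 2.473/0.8090 = 3.056 mg/L.
e^(−k_1 t) = e^(−0.115×3.260) = 0.6874; e^(−k_2 t) = e^(−0.924×3.260) = 0.04918.
D = 3.056 × (0.6874 − 0.04918) + 1.36 × 0.04918 = 1.950 + 0.06689 = 2.017 mg/L.
DO = C_s − D = 9.67 − 2.017 = 7.653 mg/L.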